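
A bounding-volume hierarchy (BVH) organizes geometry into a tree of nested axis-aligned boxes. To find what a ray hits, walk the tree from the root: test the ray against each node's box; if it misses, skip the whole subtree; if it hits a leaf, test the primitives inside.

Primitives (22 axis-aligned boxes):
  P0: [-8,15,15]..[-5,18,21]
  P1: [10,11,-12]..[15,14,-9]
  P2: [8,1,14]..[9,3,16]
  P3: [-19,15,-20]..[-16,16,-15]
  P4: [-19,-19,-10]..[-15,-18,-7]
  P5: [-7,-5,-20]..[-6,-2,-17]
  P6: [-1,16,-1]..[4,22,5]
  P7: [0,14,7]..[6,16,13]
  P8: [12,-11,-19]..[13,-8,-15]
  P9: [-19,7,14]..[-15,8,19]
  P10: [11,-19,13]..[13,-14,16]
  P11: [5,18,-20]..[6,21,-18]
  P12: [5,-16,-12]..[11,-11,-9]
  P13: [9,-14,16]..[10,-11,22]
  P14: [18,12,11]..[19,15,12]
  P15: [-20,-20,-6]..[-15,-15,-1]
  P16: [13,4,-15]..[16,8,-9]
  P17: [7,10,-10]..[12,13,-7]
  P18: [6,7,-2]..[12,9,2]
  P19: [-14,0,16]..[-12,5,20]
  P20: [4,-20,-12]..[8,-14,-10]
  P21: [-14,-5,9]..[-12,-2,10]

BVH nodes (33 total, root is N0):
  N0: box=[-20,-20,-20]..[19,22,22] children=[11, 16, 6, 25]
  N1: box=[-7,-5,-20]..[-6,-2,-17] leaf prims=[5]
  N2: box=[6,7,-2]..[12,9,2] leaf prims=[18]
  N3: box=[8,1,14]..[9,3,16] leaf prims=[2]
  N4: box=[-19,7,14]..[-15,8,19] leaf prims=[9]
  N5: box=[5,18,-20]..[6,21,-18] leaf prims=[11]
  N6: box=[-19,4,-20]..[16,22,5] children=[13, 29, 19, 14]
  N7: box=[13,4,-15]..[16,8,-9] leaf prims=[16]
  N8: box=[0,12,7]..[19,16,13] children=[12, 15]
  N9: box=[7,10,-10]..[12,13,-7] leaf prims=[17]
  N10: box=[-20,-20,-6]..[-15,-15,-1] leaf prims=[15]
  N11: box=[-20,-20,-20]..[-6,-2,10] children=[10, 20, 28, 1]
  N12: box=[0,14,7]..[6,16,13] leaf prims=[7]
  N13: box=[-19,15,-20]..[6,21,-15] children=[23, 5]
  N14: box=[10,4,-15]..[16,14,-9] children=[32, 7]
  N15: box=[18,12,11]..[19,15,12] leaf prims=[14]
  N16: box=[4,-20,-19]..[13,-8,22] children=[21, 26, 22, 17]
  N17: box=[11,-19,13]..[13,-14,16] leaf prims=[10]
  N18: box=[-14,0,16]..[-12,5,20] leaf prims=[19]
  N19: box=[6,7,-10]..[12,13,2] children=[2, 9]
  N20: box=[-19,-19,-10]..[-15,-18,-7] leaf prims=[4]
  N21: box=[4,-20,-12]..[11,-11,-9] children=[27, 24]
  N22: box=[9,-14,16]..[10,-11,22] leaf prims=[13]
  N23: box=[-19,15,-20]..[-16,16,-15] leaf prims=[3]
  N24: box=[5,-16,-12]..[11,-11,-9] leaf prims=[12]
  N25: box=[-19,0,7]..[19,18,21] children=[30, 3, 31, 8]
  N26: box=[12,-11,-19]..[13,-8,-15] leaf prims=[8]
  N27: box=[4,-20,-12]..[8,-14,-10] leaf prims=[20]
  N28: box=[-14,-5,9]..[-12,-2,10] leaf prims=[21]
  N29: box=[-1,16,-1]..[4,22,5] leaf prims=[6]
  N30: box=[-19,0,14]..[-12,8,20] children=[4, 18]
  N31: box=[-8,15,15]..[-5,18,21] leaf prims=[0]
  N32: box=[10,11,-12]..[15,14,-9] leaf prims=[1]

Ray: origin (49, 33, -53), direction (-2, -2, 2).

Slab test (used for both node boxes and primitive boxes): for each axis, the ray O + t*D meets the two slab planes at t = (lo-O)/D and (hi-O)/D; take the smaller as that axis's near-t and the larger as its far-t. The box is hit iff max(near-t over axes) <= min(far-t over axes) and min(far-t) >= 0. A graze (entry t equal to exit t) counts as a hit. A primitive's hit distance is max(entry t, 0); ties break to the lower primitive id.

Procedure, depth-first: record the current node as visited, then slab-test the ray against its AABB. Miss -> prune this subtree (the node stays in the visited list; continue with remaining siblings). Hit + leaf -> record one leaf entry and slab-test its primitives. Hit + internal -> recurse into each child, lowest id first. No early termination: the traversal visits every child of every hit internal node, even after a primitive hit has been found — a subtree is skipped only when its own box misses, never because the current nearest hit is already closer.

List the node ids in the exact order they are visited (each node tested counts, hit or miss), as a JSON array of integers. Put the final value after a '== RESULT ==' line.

Traverse from the root:
N0 x:[15,69/2] y:[11/2,53/2] z:[33/2,75/2] -> hit [33/2,53/2], descend [6, 11, 16, 25]
  N6 x:[33/2,34] y:[11/2,29/2] z:[33/2,29] -> miss, prune
  N11 x:[55/2,69/2] y:[35/2,53/2] z:[33/2,63/2] -> miss, prune
  N16 x:[18,45/2] y:[41/2,53/2] z:[17,75/2] -> hit [41/2,45/2], descend [17, 21, 22, 26]
    N17 x:[18,19] y:[47/2,26] z:[33,69/2] -> miss, prune
    N21 x:[19,45/2] y:[22,53/2] z:[41/2,22] -> hit [22,22], descend [24, 27]
      N24 x:[19,22] y:[22,49/2] z:[41/2,22] -> hit [22,22] leaf, test {P12@t=22}
      N27 x:[41/2,45/2] y:[47/2,53/2] z:[41/2,43/2] -> miss, prune
    N22 x:[39/2,20] y:[22,47/2] z:[69/2,75/2] -> miss, prune
    N26 x:[18,37/2] y:[41/2,22] z:[17,19] -> miss, prune
  N25 x:[15,34] y:[15/2,33/2] z:[30,37] -> miss, prune

order=[0, 6, 11, 16, 17, 21, 24, 27, 22, 26, 25]  |boxes|=11  |leaves|=1  hit=P12

== RESULT ==
[0, 6, 11, 16, 17, 21, 24, 27, 22, 26, 25]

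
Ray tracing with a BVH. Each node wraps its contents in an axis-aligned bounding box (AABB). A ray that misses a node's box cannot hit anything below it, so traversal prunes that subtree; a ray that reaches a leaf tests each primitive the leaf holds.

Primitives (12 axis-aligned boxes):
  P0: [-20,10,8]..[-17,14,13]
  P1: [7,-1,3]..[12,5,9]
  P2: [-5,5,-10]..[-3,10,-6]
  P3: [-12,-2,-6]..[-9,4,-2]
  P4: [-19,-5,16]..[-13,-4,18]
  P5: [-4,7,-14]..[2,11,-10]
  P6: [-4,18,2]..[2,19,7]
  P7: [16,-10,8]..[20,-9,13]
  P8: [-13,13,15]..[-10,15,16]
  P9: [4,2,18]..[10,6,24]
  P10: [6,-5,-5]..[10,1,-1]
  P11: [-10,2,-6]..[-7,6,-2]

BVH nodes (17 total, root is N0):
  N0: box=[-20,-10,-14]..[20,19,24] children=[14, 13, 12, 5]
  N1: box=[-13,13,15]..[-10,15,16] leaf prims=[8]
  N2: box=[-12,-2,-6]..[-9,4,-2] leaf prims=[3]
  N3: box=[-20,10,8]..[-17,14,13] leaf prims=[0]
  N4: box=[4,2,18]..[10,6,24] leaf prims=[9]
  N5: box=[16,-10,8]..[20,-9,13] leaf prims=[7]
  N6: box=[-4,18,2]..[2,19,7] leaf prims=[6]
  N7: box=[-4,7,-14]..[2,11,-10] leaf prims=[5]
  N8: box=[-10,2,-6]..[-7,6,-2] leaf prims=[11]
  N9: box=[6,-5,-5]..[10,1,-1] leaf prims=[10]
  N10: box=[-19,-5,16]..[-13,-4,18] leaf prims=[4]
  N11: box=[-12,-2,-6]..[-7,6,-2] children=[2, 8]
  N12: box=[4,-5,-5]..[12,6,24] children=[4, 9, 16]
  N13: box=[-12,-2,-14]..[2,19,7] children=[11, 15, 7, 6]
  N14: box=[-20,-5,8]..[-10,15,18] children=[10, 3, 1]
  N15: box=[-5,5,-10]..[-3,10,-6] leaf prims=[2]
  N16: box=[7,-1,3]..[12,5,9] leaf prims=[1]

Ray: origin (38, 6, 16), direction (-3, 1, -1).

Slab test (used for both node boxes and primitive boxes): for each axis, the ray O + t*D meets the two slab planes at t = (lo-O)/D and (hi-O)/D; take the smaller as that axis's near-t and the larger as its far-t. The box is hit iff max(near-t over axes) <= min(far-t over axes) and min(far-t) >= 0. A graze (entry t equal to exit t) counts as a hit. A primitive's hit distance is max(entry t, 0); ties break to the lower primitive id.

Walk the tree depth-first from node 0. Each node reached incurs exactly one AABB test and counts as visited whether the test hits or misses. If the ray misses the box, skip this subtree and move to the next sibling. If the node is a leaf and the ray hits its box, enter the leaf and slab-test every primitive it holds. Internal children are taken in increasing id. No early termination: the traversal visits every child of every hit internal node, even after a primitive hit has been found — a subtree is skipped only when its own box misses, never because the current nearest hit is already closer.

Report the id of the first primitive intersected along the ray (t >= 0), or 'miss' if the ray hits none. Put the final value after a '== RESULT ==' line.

Traverse from the root:
N0 x:[6,58/3] y:[-16,13] z:[-8,30] -> hit [6,13], descend [5, 12, 13, 14]
  N5 x:[6,22/3] y:[-16,-15] z:[3,8] -> miss, prune
  N12 x:[26/3,34/3] y:[-11,0] z:[-8,21] -> miss, prune
  N13 x:[12,50/3] y:[-8,13] z:[9,30] -> hit [12,13], descend [6, 7, 11, 15]
    N6 x:[12,14] y:[12,13] z:[9,14] -> hit [12,13] leaf, test {P6@t=12}
    N7 x:[12,14] y:[1,5] z:[26,30] -> miss, prune
    N11 x:[15,50/3] y:[-8,0] z:[18,22] -> miss, prune
    N15 x:[41/3,43/3] y:[-1,4] z:[22,26] -> miss, prune
  N14 x:[16,58/3] y:[-11,9] z:[-2,8] -> miss, prune

Visited [0, 5, 12, 13, 6, 7, 11, 15, 14]. Tests: 9 box, 1 leaf. Nearest: P6.

== RESULT ==
6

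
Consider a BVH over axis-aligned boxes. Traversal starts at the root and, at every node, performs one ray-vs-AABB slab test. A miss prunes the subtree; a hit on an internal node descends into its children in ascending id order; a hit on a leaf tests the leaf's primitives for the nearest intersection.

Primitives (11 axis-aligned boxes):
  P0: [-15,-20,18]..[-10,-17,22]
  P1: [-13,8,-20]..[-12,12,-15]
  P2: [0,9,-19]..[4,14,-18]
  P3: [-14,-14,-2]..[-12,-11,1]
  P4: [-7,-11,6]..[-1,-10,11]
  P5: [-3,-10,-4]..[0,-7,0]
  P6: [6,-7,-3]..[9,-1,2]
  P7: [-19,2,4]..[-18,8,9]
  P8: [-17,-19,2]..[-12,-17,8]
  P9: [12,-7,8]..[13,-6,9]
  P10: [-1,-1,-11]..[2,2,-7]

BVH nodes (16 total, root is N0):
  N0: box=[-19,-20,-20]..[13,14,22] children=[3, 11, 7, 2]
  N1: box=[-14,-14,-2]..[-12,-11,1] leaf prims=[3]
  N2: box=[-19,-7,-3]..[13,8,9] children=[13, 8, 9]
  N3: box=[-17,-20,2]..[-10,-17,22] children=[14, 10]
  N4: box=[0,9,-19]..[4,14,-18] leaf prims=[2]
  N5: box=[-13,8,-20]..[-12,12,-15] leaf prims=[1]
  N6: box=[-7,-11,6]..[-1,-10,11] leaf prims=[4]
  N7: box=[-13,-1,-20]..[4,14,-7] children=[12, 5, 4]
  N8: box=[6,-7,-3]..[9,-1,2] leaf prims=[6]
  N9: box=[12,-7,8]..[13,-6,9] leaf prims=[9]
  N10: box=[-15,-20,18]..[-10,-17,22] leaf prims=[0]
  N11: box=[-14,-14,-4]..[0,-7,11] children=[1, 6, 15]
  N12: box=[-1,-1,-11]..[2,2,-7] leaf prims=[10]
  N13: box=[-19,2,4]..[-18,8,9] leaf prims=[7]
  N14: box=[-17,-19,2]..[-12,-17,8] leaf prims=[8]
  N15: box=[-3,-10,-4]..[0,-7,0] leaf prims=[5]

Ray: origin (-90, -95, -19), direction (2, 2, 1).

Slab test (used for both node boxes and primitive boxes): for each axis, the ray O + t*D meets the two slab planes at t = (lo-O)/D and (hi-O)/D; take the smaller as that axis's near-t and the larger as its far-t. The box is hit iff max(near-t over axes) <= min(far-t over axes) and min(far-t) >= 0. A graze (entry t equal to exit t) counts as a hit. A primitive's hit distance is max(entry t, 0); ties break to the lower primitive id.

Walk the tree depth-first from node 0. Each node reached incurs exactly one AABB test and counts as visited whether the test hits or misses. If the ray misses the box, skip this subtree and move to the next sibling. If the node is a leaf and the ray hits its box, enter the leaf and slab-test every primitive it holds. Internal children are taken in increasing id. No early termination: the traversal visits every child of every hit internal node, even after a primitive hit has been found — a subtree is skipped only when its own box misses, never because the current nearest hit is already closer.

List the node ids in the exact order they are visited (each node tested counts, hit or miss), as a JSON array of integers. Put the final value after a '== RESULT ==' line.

Traverse from the root:
N0 x:[71/2,103/2] y:[75/2,109/2] z:[-1,41] -> hit [75/2,41], descend [2, 3, 7, 11]
  N2 x:[71/2,103/2] y:[44,103/2] z:[16,28] -> miss, prune
  N3 x:[73/2,40] y:[75/2,39] z:[21,41] -> hit [75/2,39], descend [10, 14]
    N10 x:[75/2,40] y:[75/2,39] z:[37,41] -> hit [75/2,39] leaf, test {P0@t=75/2}
    N14 x:[73/2,39] y:[38,39] z:[21,27] -> miss, prune
  N7 x:[77/2,47] y:[47,109/2] z:[-1,12] -> miss, prune
  N11 x:[38,45] y:[81/2,44] z:[15,30] -> miss, prune

order=[0, 2, 3, 10, 14, 7, 11]  |boxes|=7  |leaves|=1  hit=P0

== RESULT ==
[0, 2, 3, 10, 14, 7, 11]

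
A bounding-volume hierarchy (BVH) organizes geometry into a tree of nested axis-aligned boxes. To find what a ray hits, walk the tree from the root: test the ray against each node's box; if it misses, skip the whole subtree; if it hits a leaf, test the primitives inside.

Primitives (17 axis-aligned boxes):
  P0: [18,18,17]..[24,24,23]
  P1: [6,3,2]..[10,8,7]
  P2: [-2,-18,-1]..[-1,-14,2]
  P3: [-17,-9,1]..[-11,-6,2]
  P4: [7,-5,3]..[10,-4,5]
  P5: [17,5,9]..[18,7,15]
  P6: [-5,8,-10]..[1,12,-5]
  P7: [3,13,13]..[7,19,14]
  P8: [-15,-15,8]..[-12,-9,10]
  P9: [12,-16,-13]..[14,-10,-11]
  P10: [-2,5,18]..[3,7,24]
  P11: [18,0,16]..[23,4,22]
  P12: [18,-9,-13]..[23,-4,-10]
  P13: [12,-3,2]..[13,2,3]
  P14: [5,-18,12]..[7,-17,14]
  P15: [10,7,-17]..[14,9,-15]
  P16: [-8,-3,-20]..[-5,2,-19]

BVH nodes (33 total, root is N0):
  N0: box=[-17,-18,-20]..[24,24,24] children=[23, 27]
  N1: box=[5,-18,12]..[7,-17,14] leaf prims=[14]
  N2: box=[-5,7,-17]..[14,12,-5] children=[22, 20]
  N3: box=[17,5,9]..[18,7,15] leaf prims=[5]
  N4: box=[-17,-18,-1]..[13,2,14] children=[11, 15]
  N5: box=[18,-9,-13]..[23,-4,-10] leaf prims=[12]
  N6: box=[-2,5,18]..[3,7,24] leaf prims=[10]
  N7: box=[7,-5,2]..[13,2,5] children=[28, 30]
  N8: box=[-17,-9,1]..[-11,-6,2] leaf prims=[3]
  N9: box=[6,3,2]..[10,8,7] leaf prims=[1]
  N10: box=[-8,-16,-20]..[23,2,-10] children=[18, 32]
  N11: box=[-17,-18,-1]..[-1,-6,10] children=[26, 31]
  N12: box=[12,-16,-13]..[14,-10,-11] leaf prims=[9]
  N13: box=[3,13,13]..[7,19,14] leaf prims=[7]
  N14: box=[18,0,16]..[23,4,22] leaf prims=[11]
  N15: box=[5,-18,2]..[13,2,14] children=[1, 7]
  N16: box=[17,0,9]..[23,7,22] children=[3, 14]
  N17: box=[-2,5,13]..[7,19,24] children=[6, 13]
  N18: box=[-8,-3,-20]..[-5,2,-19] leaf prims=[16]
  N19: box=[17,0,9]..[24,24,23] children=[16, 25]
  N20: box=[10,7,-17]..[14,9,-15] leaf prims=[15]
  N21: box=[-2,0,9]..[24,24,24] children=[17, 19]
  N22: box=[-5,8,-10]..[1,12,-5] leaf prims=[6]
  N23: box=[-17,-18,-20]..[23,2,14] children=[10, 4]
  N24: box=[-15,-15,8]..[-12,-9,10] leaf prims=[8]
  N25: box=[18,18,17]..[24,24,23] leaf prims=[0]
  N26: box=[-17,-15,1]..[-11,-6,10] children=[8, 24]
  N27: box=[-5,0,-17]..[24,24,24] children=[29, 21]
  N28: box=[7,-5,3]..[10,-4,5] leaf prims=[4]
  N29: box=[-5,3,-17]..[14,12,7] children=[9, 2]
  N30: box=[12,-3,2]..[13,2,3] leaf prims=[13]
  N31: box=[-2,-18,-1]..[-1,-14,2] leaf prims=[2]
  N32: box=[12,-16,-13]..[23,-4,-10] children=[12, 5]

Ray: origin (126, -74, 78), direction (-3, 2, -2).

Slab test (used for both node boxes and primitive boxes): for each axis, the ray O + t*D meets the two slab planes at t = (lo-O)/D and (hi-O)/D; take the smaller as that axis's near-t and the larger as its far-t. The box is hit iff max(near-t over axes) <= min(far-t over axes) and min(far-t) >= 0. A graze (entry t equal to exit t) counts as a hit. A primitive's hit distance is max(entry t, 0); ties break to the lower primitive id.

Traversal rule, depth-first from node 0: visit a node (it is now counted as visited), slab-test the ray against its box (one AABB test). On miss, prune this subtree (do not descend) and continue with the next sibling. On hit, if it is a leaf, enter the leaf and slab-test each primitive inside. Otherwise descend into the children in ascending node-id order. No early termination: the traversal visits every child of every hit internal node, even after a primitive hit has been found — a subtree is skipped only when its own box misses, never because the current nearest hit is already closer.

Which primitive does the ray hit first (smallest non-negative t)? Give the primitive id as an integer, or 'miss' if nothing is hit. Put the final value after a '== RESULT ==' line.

Walk:
N0 x:[34,143/3] y:[28,49] z:[27,49] -> hit [34,143/3], descend [23, 27]
  N23 x:[103/3,143/3] y:[28,38] z:[32,49] -> hit [103/3,38], descend [4, 10]
    N4 x:[113/3,143/3] y:[28,38] z:[32,79/2] -> hit [113/3,38], descend [11, 15]
      N11 x:[127/3,143/3] y:[28,34] z:[34,79/2] -> miss, prune
      N15 x:[113/3,121/3] y:[28,38] z:[32,38] -> hit [113/3,38], descend [1, 7]
        N1 x:[119/3,121/3] y:[28,57/2] z:[32,33] -> miss, prune
        N7 x:[113/3,119/3] y:[69/2,38] z:[73/2,38] -> hit [113/3,38], descend [28, 30]
          N28 x:[116/3,119/3] y:[69/2,35] z:[73/2,75/2] -> miss, prune
          N30 x:[113/3,38] y:[71/2,38] z:[75/2,38] -> hit [113/3,38] leaf, test {P13@t=113/3}
    N10 x:[103/3,134/3] y:[29,38] z:[44,49] -> miss, prune
  N27 x:[34,131/3] y:[37,49] z:[27,95/2] -> hit [37,131/3], descend [21, 29]
    N21 x:[34,128/3] y:[37,49] z:[27,69/2] -> miss, prune
    N29 x:[112/3,131/3] y:[77/2,43] z:[71/2,95/2] -> hit [77/2,43], descend [2, 9]
      N2 x:[112/3,131/3] y:[81/2,43] z:[83/2,95/2] -> hit [83/2,43], descend [20, 22]
        N20 x:[112/3,116/3] y:[81/2,83/2] z:[93/2,95/2] -> miss, prune
        N22 x:[125/3,131/3] y:[41,43] z:[83/2,44] -> hit [125/3,43] leaf, test {P6@t=125/3}
      N9 x:[116/3,40] y:[77/2,41] z:[71/2,38] -> miss, prune

order=[0, 23, 4, 11, 15, 1, 7, 28, 30, 10, 27, 21, 29, 2, 20, 22, 9]  |boxes|=17  |leaves|=2  hit=P13

== RESULT ==
13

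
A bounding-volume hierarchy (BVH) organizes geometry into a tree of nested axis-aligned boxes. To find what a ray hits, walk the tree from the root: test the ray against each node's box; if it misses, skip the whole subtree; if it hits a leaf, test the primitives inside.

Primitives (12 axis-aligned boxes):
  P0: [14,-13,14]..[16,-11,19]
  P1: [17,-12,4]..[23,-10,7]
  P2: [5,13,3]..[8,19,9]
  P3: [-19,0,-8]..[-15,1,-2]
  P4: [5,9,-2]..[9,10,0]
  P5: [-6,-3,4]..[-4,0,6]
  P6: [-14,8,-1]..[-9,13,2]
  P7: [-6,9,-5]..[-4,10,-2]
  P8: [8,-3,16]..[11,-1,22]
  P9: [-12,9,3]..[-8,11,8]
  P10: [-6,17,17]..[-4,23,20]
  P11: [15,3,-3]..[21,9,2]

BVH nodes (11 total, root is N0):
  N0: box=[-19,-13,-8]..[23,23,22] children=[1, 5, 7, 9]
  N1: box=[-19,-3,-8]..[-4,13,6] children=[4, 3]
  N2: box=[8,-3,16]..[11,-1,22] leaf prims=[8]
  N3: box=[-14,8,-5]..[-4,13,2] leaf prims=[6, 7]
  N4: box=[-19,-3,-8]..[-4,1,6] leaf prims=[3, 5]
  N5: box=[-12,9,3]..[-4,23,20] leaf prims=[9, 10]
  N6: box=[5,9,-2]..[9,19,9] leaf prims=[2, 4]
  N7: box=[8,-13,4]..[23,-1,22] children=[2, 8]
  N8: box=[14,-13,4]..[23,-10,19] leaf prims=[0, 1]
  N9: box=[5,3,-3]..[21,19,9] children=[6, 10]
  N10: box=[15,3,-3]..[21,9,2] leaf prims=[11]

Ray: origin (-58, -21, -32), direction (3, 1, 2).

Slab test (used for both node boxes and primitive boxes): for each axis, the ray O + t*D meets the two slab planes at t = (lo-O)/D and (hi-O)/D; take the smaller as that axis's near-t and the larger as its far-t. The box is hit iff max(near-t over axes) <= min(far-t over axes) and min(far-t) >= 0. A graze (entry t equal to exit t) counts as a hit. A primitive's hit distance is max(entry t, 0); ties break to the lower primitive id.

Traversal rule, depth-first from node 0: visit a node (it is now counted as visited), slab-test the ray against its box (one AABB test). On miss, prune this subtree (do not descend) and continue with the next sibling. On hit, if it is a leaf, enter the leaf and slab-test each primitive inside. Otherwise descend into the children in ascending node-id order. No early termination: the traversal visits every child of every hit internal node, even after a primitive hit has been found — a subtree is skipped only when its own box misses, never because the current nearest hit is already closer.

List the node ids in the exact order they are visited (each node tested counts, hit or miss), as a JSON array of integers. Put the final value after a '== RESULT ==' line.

Walk:
N0 x:[13,27] y:[8,44] z:[12,27] -> hit [13,27], descend [1, 5, 7, 9]
  N1 x:[13,18] y:[18,34] z:[12,19] -> hit [18,18], descend [3, 4]
    N3 x:[44/3,18] y:[29,34] z:[27/2,17] -> miss, prune
    N4 x:[13,18] y:[18,22] z:[12,19] -> hit [18,18] leaf, test {P3(miss), P5@t=18}
  N5 x:[46/3,18] y:[30,44] z:[35/2,26] -> miss, prune
  N7 x:[22,27] y:[8,20] z:[18,27] -> miss, prune
  N9 x:[21,79/3] y:[24,40] z:[29/2,41/2] -> miss, prune

7 AABB tests over nodes [0, 1, 3, 4, 5, 7, 9]; 1 leaf entered; closest P5.

== RESULT ==
[0, 1, 3, 4, 5, 7, 9]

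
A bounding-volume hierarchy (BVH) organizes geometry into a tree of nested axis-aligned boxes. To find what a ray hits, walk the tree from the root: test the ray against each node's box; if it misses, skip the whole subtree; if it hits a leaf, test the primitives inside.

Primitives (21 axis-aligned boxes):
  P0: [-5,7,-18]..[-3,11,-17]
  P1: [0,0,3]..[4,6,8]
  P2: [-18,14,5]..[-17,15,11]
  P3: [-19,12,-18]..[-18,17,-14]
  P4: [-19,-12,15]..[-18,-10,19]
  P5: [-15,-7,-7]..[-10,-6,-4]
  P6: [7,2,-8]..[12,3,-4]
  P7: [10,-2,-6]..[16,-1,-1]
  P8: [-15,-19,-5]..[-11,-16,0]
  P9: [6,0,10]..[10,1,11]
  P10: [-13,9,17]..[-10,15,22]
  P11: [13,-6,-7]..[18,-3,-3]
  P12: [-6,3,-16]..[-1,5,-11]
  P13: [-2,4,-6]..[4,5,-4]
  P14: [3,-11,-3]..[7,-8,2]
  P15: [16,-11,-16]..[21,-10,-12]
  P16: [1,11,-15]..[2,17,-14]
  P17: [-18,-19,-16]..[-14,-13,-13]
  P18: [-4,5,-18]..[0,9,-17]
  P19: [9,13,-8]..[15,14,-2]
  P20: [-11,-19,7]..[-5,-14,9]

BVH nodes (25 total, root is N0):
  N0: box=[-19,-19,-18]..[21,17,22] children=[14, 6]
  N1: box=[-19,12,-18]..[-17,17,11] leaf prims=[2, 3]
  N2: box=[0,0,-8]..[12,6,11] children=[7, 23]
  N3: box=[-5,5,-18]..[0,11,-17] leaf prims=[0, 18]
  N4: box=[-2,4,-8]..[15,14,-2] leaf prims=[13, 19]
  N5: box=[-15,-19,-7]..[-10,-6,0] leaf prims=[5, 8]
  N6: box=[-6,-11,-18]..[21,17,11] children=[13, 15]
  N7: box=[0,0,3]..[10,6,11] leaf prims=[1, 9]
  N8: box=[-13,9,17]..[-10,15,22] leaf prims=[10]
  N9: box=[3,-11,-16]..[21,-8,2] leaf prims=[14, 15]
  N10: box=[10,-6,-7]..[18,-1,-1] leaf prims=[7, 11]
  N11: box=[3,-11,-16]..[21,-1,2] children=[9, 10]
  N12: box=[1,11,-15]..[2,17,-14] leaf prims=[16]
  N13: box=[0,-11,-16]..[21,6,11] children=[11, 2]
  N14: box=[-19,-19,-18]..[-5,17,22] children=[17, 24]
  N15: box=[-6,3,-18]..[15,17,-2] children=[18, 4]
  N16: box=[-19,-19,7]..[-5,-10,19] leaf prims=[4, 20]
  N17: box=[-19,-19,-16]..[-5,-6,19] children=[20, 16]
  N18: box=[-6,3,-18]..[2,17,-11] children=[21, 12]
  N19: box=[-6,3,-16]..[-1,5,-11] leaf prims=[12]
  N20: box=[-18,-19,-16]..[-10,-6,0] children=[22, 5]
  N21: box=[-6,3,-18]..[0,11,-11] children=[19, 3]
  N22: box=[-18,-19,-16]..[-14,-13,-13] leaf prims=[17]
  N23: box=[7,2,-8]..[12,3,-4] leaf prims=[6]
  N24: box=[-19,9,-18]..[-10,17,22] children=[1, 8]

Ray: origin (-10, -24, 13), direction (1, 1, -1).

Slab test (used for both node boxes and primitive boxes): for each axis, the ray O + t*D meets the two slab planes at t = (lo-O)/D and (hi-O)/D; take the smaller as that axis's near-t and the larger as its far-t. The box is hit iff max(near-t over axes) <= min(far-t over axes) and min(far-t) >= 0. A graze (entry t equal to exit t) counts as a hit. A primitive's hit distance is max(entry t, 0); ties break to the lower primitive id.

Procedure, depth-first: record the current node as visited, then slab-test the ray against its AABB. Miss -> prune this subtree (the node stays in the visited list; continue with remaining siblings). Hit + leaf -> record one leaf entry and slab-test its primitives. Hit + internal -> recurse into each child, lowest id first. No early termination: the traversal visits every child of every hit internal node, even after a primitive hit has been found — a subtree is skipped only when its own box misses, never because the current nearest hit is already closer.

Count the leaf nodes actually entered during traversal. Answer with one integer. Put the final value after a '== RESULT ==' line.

Trace the traversal:
N0 x:[-9,31] y:[5,41] z:[-9,31] -> hit [5,31], descend [6, 14]
  N6 x:[4,31] y:[13,41] z:[2,31] -> hit [13,31], descend [13, 15]
    N13 x:[10,31] y:[13,30] z:[2,29] -> hit [13,29], descend [2, 11]
      N2 x:[10,22] y:[24,30] z:[2,21] -> miss, prune
      N11 x:[13,31] y:[13,23] z:[11,29] -> hit [13,23], descend [9, 10]
        N9 x:[13,31] y:[13,16] z:[11,29] -> hit [13,16] leaf, test {P14@t=13, P15(miss)}
        N10 x:[20,28] y:[18,23] z:[14,20] -> hit [20,20] leaf, test {P7(miss), P11(miss)}
    N15 x:[4,25] y:[27,41] z:[15,31] -> miss, prune
  N14 x:[-9,5] y:[5,41] z:[-9,31] -> hit [5,5], descend [17, 24]
    N17 x:[-9,5] y:[5,18] z:[-6,29] -> hit [5,5], descend [16, 20]
      N16 x:[-9,5] y:[5,14] z:[-6,6] -> hit [5,5] leaf, test {P4(miss), P20@t=5}
      N20 x:[-8,0] y:[5,18] z:[13,29] -> miss, prune
    N24 x:[-9,0] y:[33,41] z:[-9,31] -> miss, prune

13 AABB tests over nodes [0, 6, 13, 2, 11, 9, 10, 15, 14, 17, 16, 20, 24]; 3 leaves entered; closest P20.

== RESULT ==
3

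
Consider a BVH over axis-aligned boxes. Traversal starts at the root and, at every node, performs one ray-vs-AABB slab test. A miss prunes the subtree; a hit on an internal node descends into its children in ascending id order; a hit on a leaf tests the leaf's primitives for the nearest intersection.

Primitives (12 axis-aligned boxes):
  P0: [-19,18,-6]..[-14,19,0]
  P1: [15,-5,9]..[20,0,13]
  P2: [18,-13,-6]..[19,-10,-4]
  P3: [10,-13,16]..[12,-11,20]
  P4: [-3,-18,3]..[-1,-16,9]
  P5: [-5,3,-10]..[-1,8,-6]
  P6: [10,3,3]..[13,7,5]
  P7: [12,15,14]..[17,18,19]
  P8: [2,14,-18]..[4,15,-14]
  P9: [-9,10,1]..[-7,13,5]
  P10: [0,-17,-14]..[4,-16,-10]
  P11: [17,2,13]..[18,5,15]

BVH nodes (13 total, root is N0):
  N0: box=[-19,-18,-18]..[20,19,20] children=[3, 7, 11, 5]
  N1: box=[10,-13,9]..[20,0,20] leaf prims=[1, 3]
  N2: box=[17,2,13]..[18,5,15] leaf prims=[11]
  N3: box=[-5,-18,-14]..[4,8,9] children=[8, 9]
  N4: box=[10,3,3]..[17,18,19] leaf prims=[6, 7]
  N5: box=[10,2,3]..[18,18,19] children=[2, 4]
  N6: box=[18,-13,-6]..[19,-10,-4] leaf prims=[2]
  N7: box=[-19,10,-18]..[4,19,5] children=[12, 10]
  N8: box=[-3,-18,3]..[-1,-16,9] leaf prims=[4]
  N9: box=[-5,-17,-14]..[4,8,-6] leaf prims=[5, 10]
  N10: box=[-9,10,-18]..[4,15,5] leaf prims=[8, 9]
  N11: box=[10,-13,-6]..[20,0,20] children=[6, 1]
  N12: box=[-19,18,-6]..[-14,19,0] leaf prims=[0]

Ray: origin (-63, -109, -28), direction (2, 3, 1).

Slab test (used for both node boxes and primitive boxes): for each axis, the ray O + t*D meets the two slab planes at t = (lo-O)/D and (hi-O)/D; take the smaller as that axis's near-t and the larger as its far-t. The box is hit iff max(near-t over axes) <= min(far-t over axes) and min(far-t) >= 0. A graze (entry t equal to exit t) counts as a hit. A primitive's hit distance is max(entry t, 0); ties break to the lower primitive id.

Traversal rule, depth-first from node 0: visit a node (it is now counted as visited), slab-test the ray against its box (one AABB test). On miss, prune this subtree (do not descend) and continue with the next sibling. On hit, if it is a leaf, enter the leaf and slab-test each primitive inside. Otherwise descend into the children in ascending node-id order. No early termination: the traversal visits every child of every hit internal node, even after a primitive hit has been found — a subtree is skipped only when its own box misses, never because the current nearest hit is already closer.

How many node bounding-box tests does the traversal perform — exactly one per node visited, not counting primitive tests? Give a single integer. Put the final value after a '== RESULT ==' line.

Walk:
N0 x:[22,83/2] y:[91/3,128/3] z:[10,48] -> hit [91/3,83/2], descend [3, 5, 7, 11]
  N3 x:[29,67/2] y:[91/3,39] z:[14,37] -> hit [91/3,67/2], descend [8, 9]
    N8 x:[30,31] y:[91/3,31] z:[31,37] -> hit [31,31] leaf, test {P4@t=31}
    N9 x:[29,67/2] y:[92/3,39] z:[14,22] -> miss, prune
  N5 x:[73/2,81/2] y:[37,127/3] z:[31,47] -> hit [37,81/2], descend [2, 4]
    N2 x:[40,81/2] y:[37,38] z:[41,43] -> miss, prune
    N4 x:[73/2,40] y:[112/3,127/3] z:[31,47] -> hit [112/3,40] leaf, test {P6(miss), P7(miss)}
  N7 x:[22,67/2] y:[119/3,128/3] z:[10,33] -> miss, prune
  N11 x:[73/2,83/2] y:[32,109/3] z:[22,48] -> miss, prune

Summary -> nodes [0, 3, 8, 9, 5, 2, 4, 7, 11]; box-tests=9; leaf-entries=2; first=P4

== RESULT ==
9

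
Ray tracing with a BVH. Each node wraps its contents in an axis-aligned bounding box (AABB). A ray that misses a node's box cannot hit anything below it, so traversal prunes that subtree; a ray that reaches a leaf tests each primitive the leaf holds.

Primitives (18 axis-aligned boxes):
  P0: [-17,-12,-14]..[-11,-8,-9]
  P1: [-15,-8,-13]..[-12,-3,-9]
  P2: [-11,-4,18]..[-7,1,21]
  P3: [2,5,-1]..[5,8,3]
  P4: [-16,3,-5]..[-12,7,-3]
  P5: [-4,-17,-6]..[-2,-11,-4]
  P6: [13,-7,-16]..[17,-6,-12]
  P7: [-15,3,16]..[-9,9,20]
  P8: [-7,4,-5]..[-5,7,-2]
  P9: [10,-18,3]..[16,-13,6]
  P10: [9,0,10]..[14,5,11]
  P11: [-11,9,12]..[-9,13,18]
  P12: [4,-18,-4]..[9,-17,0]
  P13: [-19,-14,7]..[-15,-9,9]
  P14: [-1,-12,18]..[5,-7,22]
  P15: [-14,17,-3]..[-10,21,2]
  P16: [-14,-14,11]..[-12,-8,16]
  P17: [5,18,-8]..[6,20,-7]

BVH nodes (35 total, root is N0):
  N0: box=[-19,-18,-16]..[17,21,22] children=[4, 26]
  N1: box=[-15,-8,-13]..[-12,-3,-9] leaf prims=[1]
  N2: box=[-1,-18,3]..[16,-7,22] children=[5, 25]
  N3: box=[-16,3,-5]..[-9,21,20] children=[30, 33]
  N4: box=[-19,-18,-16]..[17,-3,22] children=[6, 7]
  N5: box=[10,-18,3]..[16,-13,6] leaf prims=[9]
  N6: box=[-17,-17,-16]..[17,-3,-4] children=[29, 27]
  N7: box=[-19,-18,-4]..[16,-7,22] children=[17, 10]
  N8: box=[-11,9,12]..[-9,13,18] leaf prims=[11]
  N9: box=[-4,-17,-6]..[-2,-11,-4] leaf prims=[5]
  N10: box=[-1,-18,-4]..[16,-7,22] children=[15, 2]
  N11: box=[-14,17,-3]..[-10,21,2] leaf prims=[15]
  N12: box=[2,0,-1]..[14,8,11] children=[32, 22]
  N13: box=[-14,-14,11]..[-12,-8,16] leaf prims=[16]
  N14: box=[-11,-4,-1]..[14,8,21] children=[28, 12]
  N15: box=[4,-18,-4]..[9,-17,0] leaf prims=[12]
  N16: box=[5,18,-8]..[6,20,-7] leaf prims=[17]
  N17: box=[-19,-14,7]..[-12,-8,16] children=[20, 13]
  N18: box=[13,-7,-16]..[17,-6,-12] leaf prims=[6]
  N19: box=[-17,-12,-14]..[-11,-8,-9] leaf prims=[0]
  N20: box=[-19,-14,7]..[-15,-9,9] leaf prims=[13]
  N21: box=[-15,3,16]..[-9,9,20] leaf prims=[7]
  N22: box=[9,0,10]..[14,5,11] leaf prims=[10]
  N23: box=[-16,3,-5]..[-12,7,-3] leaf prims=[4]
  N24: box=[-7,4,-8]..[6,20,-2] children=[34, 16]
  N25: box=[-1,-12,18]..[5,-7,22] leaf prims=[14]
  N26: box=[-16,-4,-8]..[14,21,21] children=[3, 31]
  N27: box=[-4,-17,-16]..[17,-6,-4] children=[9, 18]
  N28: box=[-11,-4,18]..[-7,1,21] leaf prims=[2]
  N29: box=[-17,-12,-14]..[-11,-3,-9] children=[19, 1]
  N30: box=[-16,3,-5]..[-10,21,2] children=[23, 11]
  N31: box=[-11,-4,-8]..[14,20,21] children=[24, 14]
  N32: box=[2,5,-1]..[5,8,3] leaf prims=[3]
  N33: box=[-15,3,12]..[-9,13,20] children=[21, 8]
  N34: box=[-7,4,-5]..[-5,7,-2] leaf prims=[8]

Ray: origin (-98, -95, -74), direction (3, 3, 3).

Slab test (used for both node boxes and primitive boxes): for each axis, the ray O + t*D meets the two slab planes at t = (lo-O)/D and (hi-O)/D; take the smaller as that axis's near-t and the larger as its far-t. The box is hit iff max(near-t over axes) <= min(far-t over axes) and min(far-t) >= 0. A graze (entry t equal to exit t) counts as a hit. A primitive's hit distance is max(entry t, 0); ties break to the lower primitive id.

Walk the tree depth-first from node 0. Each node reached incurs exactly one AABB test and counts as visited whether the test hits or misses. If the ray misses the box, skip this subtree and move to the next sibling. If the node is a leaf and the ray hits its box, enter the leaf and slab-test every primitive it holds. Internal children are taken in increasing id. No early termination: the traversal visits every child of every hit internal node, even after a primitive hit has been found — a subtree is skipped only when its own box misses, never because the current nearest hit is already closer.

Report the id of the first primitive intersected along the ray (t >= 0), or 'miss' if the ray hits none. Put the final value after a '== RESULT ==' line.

Trace the traversal:
N0 x:[79/3,115/3] y:[77/3,116/3] z:[58/3,32] -> hit [79/3,32], descend [4, 26]
  N4 x:[79/3,115/3] y:[77/3,92/3] z:[58/3,32] -> hit [79/3,92/3], descend [6, 7]
    N6 x:[27,115/3] y:[26,92/3] z:[58/3,70/3] -> miss, prune
    N7 x:[79/3,38] y:[77/3,88/3] z:[70/3,32] -> hit [79/3,88/3], descend [10, 17]
      N10 x:[97/3,38] y:[77/3,88/3] z:[70/3,32] -> miss, prune
      N17 x:[79/3,86/3] y:[27,29] z:[27,30] -> hit [27,86/3], descend [13, 20]
        N13 x:[28,86/3] y:[27,29] z:[85/3,30] -> hit [85/3,86/3] leaf, test {P16@t=85/3}
        N20 x:[79/3,83/3] y:[27,86/3] z:[27,83/3] -> hit [27,83/3] leaf, test {P13@t=27}
  N26 x:[82/3,112/3] y:[91/3,116/3] z:[22,95/3] -> hit [91/3,95/3], descend [3, 31]
    N3 x:[82/3,89/3] y:[98/3,116/3] z:[23,94/3] -> miss, prune
    N31 x:[29,112/3] y:[91/3,115/3] z:[22,95/3] -> hit [91/3,95/3], descend [14, 24]
      N14 x:[29,112/3] y:[91/3,103/3] z:[73/3,95/3] -> hit [91/3,95/3], descend [12, 28]
        N12 x:[100/3,112/3] y:[95/3,103/3] z:[73/3,85/3] -> miss, prune
        N28 x:[29,91/3] y:[91/3,32] z:[92/3,95/3] -> miss, prune
      N24 x:[91/3,104/3] y:[33,115/3] z:[22,24] -> miss, prune

15 AABB tests over nodes [0, 4, 6, 7, 10, 17, 13, 20, 26, 3, 31, 14, 12, 28, 24]; 2 leaves entered; closest P13.

== RESULT ==
13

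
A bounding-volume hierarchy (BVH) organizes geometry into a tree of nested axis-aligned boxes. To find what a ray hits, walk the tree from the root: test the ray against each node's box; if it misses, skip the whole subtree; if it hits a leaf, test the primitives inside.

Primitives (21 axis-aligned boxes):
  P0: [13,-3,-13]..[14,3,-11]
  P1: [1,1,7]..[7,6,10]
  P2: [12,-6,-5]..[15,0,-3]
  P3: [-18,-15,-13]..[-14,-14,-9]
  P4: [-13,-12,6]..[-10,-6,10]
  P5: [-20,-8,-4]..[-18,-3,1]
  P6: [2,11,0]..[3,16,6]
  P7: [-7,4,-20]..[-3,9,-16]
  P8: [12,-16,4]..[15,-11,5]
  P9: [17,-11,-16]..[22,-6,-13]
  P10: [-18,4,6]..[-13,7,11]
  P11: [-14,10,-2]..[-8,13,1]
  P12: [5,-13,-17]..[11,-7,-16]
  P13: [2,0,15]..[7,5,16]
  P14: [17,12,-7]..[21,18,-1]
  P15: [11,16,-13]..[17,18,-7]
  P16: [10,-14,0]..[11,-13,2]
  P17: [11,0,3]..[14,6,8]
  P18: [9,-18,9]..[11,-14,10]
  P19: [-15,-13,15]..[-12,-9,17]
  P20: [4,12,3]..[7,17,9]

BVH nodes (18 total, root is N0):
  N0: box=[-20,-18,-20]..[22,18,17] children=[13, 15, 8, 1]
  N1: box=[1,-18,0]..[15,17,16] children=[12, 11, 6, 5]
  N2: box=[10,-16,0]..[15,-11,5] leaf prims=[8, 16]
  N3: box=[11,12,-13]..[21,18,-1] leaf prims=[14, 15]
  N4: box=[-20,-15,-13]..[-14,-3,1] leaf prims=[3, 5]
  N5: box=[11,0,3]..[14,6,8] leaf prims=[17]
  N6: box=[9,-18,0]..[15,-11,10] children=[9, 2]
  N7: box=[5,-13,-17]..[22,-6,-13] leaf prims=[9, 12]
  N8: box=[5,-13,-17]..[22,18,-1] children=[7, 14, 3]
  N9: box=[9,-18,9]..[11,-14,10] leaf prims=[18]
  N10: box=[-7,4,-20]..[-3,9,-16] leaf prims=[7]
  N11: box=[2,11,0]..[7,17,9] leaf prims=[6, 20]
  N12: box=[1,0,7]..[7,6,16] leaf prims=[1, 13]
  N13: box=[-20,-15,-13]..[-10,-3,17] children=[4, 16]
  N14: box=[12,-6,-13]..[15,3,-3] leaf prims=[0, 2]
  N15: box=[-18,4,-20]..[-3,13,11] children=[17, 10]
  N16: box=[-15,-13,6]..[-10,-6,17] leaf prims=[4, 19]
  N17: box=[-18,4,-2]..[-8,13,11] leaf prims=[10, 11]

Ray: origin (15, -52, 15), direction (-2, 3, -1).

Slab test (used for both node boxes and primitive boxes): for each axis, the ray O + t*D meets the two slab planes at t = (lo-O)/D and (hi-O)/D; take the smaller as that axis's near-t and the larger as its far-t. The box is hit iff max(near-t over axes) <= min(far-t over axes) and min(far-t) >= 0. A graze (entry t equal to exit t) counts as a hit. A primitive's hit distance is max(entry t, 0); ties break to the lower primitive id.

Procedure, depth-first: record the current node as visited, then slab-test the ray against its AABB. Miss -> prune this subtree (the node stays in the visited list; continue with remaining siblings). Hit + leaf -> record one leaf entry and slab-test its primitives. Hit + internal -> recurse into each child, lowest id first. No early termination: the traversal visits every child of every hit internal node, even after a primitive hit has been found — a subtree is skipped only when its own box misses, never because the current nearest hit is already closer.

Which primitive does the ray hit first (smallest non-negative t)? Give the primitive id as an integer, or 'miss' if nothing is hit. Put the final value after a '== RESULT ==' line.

Walk:
N0 x:[-7/2,35/2] y:[34/3,70/3] z:[-2,35] -> hit [34/3,35/2], descend [1, 8, 13, 15]
  N1 x:[0,7] y:[34/3,23] z:[-1,15] -> miss, prune
  N8 x:[-7/2,5] y:[13,70/3] z:[16,32] -> miss, prune
  N13 x:[25/2,35/2] y:[37/3,49/3] z:[-2,28] -> hit [25/2,49/3], descend [4, 16]
    N4 x:[29/2,35/2] y:[37/3,49/3] z:[14,28] -> hit [29/2,49/3] leaf, test {P3(miss), P5(miss)}
    N16 x:[25/2,15] y:[13,46/3] z:[-2,9] -> miss, prune
  N15 x:[9,33/2] y:[56/3,65/3] z:[4,35] -> miss, prune

Summary -> nodes [0, 1, 8, 13, 4, 16, 15]; box-tests=7; leaf-entries=1; first=miss

== RESULT ==
miss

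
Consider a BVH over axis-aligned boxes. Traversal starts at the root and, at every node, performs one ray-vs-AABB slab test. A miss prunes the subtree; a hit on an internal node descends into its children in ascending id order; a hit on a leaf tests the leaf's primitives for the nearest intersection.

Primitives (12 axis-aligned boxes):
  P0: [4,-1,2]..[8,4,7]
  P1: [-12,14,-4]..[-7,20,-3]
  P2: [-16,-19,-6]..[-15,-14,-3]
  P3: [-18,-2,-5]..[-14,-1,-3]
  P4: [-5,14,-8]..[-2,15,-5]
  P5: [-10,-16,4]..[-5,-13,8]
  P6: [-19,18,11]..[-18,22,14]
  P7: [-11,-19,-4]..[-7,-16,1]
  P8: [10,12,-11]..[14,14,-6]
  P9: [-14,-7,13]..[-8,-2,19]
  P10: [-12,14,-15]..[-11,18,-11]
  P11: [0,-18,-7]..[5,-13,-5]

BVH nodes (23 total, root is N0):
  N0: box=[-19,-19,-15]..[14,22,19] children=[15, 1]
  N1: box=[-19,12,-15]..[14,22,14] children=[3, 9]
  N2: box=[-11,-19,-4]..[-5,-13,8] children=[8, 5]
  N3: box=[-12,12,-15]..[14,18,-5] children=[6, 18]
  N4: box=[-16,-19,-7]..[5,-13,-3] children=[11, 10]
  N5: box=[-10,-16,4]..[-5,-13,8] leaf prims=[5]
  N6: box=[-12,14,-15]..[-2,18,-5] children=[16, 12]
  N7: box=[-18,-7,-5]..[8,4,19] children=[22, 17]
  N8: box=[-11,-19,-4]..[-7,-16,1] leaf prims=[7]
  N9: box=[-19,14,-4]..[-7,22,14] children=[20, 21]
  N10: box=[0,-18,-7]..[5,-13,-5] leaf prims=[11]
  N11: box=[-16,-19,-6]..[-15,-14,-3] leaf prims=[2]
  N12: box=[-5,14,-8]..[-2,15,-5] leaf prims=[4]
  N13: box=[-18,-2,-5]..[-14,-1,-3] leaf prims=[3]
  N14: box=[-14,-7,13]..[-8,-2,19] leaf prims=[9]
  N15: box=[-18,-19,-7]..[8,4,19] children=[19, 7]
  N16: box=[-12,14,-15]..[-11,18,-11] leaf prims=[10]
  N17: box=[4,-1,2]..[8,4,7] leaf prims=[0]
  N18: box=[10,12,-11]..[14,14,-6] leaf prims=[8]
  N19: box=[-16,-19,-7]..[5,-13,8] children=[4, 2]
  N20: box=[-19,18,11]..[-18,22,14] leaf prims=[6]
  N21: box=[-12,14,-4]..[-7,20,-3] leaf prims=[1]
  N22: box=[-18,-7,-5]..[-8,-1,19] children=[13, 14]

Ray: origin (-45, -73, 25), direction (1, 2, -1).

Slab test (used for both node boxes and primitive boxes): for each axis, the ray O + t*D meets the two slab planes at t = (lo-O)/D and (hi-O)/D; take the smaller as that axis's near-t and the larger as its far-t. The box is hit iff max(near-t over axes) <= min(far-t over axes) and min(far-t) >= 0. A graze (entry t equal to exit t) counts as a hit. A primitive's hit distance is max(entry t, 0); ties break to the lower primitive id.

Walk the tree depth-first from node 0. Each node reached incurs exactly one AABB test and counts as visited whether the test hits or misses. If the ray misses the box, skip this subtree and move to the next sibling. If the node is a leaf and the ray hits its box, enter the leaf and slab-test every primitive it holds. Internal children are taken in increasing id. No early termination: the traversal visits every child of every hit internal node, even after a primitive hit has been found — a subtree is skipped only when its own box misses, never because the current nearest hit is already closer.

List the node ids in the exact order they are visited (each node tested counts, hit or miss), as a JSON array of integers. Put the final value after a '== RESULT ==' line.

Walk:
N0 x:[26,59] y:[27,95/2] z:[6,40] -> hit [27,40], descend [1, 15]
  N1 x:[26,59] y:[85/2,95/2] z:[11,40] -> miss, prune
  N15 x:[27,53] y:[27,77/2] z:[6,32] -> hit [27,32], descend [7, 19]
    N7 x:[27,53] y:[33,77/2] z:[6,30] -> miss, prune
    N19 x:[29,50] y:[27,30] z:[17,32] -> hit [29,30], descend [2, 4]
      N2 x:[34,40] y:[27,30] z:[17,29] -> miss, prune
      N4 x:[29,50] y:[27,30] z:[28,32] -> hit [29,30], descend [10, 11]
        N10 x:[45,50] y:[55/2,30] z:[30,32] -> miss, prune
        N11 x:[29,30] y:[27,59/2] z:[28,31] -> hit [29,59/2] leaf, test {P2@t=29}

Summary -> nodes [0, 1, 15, 7, 19, 2, 4, 10, 11]; box-tests=9; leaf-entries=1; first=P2

== RESULT ==
[0, 1, 15, 7, 19, 2, 4, 10, 11]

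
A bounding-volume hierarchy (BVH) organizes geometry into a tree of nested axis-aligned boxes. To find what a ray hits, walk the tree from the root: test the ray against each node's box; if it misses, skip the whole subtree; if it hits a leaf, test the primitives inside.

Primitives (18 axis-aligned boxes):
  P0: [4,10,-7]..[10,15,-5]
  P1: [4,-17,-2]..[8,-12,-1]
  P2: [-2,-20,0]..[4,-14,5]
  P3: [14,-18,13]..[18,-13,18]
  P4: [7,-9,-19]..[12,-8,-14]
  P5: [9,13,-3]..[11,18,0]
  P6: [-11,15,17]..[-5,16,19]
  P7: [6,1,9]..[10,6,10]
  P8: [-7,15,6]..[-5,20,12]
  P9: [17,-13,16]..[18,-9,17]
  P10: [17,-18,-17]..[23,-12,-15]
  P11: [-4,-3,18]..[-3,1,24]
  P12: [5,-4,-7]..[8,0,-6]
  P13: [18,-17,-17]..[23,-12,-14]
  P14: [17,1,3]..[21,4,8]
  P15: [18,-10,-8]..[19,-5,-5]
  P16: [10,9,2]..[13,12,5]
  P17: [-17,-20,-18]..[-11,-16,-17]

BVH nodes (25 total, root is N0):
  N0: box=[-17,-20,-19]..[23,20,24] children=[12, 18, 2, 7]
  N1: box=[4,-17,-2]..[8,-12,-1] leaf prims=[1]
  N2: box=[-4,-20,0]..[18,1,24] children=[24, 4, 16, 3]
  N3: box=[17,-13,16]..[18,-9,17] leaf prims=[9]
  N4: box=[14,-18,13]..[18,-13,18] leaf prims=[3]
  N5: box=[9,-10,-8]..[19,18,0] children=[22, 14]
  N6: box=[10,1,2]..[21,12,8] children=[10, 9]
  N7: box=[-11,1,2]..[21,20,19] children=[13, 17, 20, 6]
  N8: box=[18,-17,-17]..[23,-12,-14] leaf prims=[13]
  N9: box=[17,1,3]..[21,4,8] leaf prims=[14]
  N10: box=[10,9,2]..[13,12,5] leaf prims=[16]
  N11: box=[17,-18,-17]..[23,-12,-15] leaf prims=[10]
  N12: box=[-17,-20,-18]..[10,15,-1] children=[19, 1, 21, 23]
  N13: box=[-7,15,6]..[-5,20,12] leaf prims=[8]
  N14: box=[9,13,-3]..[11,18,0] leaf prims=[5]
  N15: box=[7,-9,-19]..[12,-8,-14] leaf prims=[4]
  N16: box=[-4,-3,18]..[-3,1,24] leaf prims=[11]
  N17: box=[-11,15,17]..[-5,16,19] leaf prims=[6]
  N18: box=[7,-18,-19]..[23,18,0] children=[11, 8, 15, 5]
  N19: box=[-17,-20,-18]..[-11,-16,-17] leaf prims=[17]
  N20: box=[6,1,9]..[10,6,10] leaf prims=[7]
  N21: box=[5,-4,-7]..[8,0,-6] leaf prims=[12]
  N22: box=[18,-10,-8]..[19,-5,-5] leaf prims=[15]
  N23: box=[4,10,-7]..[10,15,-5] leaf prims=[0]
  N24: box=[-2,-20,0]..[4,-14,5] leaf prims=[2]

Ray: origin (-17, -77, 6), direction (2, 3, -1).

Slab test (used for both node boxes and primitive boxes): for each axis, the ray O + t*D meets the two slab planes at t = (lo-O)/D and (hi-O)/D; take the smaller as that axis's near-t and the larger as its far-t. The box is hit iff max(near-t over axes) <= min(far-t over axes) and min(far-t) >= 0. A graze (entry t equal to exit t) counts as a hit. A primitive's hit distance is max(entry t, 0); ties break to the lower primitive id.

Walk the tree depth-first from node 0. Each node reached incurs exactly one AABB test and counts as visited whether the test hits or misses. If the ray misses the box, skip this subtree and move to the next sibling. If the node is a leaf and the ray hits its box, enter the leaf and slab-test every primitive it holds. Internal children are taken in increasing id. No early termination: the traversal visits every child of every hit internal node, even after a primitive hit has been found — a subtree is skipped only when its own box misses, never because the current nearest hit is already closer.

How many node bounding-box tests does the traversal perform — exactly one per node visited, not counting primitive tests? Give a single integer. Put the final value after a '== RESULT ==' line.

Trace the traversal:
N0 x:[0,20] y:[19,97/3] z:[-18,25] -> hit [19,20], descend [2, 7, 12, 18]
  N2 x:[13/2,35/2] y:[19,26] z:[-18,6] -> miss, prune
  N7 x:[3,19] y:[26,97/3] z:[-13,4] -> miss, prune
  N12 x:[0,27/2] y:[19,92/3] z:[7,24] -> miss, prune
  N18 x:[12,20] y:[59/3,95/3] z:[6,25] -> hit [59/3,20], descend [5, 8, 11, 15]
    N5 x:[13,18] y:[67/3,95/3] z:[6,14] -> miss, prune
    N8 x:[35/2,20] y:[20,65/3] z:[20,23] -> hit [20,20] leaf, test {P13@t=20}
    N11 x:[17,20] y:[59/3,65/3] z:[21,23] -> miss, prune
    N15 x:[12,29/2] y:[68/3,23] z:[20,25] -> miss, prune

Summary -> nodes [0, 2, 7, 12, 18, 5, 8, 11, 15]; box-tests=9; leaf-entries=1; first=P13

== RESULT ==
9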